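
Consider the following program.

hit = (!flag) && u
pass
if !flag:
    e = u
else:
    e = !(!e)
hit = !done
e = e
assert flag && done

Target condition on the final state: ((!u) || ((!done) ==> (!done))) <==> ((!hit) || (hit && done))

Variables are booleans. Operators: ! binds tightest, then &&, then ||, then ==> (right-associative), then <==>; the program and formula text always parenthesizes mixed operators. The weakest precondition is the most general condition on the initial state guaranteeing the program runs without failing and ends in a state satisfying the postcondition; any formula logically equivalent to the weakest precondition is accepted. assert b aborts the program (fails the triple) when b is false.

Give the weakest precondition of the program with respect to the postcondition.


Working backward. After the program, the postcondition ((!u) || ((!done) ==> (!done))) <==> ((!hit) || (hit && done)) must hold; in canonical form it is (!hit) || (hit && done).
Before assert flag && done: flag && done && ((!hit) || (hit && done))
Before e := e: flag && done && ((!hit) || (hit && done))
Before hit := !done: flag && done
Then branch requires flag && done; else branch requires flag && done.
Before the if: ((!flag) ==> (flag && done)) && (flag ==> (flag && done))
Before skip: ((!flag) ==> (flag && done)) && (flag ==> (flag && done))
Before hit := (!flag) && u: ((!flag) ==> (flag && done)) && (flag ==> (flag && done))
Answer: WP = ((!flag) ==> (flag && done)) && (flag ==> (flag && done))


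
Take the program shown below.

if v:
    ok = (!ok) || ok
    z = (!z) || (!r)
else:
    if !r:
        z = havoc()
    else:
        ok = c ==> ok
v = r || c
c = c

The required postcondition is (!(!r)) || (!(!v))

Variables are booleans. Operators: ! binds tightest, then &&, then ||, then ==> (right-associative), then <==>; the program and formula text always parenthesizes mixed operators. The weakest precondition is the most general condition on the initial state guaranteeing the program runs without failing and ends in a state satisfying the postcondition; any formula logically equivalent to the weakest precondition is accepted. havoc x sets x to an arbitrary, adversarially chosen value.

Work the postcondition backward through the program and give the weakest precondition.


Working backward. After the program, the postcondition (!(!r)) || (!(!v)) must hold; in canonical form it is r || v.
Before c := c: r || v
Before v := r || c: r || c
Then branch requires r || c; else branch requires ((!r) ==> (r || c)) && (r ==> (r || c)).
Before the if: (v ==> (r || c)) && ((!v) ==> (((!r) ==> (r || c)) && (r ==> (r || c))))
Answer: WP = (v ==> (r || c)) && ((!v) ==> (((!r) ==> (r || c)) && (r ==> (r || c))))


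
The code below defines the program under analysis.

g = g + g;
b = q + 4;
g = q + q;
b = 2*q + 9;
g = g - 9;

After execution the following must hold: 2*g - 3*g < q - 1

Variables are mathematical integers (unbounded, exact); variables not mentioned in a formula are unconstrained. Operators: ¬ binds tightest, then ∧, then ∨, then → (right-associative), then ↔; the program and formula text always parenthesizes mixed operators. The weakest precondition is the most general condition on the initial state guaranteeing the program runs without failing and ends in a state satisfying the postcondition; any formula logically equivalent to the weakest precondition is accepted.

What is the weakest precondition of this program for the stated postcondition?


Working backward. After the program, the postcondition 2*g - 3*g < q - 1 must hold; in canonical form it is g + q > 1.
Before g := g - 9: g + q > 10
Before b := 2*q + 9: g + q > 10
Before g := q + q: 3*q > 10
Before b := q + 4: 3*q > 10
Before g := g + g: 3*q > 10
Answer: WP = 3*q > 10


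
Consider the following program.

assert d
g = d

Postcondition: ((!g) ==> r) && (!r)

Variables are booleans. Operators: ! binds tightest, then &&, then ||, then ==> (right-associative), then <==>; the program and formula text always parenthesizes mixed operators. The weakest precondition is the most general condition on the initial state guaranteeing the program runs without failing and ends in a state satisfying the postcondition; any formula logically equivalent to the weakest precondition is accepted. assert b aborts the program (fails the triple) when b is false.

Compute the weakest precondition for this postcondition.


Working backward. After the program, ((!g) ==> r) && (!r) must hold.
Before g := d: ((!d) ==> r) && (!r)
Before assert d: d && ((!d) ==> r) && (!r)
Answer: WP = d && ((!d) ==> r) && (!r)


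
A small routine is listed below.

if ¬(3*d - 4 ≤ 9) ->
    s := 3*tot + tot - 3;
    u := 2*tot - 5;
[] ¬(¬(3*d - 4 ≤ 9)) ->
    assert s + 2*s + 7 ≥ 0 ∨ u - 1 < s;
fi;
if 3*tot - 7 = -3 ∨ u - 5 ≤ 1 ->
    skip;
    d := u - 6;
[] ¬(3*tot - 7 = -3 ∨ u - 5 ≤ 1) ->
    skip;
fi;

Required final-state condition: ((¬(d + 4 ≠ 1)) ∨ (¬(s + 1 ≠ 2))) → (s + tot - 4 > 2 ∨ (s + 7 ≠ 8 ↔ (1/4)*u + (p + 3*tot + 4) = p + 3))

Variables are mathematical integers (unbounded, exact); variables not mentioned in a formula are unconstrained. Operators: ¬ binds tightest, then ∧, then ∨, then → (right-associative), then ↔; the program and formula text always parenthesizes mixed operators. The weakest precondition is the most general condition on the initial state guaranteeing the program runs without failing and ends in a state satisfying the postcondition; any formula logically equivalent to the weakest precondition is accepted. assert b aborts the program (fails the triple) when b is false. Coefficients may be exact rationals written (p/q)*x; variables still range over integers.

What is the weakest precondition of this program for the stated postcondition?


Working backward. After the program, the postcondition ((¬(d + 4 ≠ 1)) ∨ (¬(s + 1 ≠ 2))) → (s + tot - 4 > 2 ∨ (s + 7 ≠ 8 ↔ (1/4)*u + (p + 3*tot + 4) = p + 3)) must hold; in canonical form it is ((¬(d ≠ -3)) ∨ (¬(s ≠ 1))) → (s + tot > 6 ∨ (s ≠ 1 ↔ 3*tot + (1/4)*u = -1)).
Then branch requires ((¬(u ≠ 3)) ∨ (¬(s ≠ 1))) → (s + tot > 6 ∨ (s ≠ 1 ↔ 3*tot + (1/4)*u = -1)); else branch requires ((¬(d ≠ -3)) ∨ (¬(s ≠ 1))) → (s + tot > 6 ∨ (s ≠ 1 ↔ 3*tot + (1/4)*u = -1)).
Before the if: ((3*tot = 4 ∨ u ≤ 6) → (((¬(u ≠ 3)) ∨ (¬(s ≠ 1))) → (s + tot > 6 ∨ (s ≠ 1 ↔ 3*tot + (1/4)*u = -1)))) ∧ ((¬(3*tot = 4 ∨ u ≤ 6)) → (((¬(d ≠ -3)) ∨ (¬(s ≠ 1))) → (s + tot > 6 ∨ (s ≠ 1 ↔ 3*tot + (1/4)*u = -1))))
Then branch requires ((3*tot = 4 ∨ 2*tot ≤ 11) → (((¬(2*tot ≠ 8)) ∨ (¬(4*tot ≠ 4))) → (5*tot > 9 ∨ (4*tot ≠ 4 ↔ (7/2)*tot = 1/4)))) ∧ ((¬(3*tot = 4 ∨ 2*tot ≤ 11)) → (((¬(d ≠ -3)) ∨ (¬(4*tot ≠ 4))) → (5*tot > 9 ∨ (4*tot ≠ 4 ↔ (7/2)*tot = 1/4)))); else branch requires (3*s ≥ -7 ∨ u < s + 1) ∧ ((3*tot = 4 ∨ u ≤ 6) → (((¬(u ≠ 3)) ∨ (¬(s ≠ 1))) → (s + tot > 6 ∨ (s ≠ 1 ↔ 3*tot + (1/4)*u = -1)))) ∧ ((¬(3*tot = 4 ∨ u ≤ 6)) → (((¬(d ≠ -3)) ∨ (¬(s ≠ 1))) → (s + tot > 6 ∨ (s ≠ 1 ↔ 3*tot + (1/4)*u = -1)))).
Before the if: ((¬(3*d ≤ 13)) → (((3*tot = 4 ∨ 2*tot ≤ 11) → (((¬(2*tot ≠ 8)) ∨ (¬(4*tot ≠ 4))) → (5*tot > 9 ∨ (4*tot ≠ 4 ↔ (7/2)*tot = 1/4)))) ∧ ((¬(3*tot = 4 ∨ 2*tot ≤ 11)) → (((¬(d ≠ -3)) ∨ (¬(4*tot ≠ 4))) → (5*tot > 9 ∨ (4*tot ≠ 4 ↔ (7/2)*tot = 1/4)))))) ∧ (3*d ≤ 13 → ((3*s ≥ -7 ∨ u < s + 1) ∧ ((3*tot = 4 ∨ u ≤ 6) → (((¬(u ≠ 3)) ∨ (¬(s ≠ 1))) → (s + tot > 6 ∨ (s ≠ 1 ↔ 3*tot + (1/4)*u = -1)))) ∧ ((¬(3*tot = 4 ∨ u ≤ 6)) → (((¬(d ≠ -3)) ∨ (¬(s ≠ 1))) → (s + tot > 6 ∨ (s ≠ 1 ↔ 3*tot + (1/4)*u = -1))))))
Answer: WP = ((¬(3*d ≤ 13)) → (((3*tot = 4 ∨ 2*tot ≤ 11) → (((¬(2*tot ≠ 8)) ∨ (¬(4*tot ≠ 4))) → (5*tot > 9 ∨ (4*tot ≠ 4 ↔ (7/2)*tot = 1/4)))) ∧ ((¬(3*tot = 4 ∨ 2*tot ≤ 11)) → (((¬(d ≠ -3)) ∨ (¬(4*tot ≠ 4))) → (5*tot > 9 ∨ (4*tot ≠ 4 ↔ (7/2)*tot = 1/4)))))) ∧ (3*d ≤ 13 → ((3*s ≥ -7 ∨ u < s + 1) ∧ ((3*tot = 4 ∨ u ≤ 6) → (((¬(u ≠ 3)) ∨ (¬(s ≠ 1))) → (s + tot > 6 ∨ (s ≠ 1 ↔ 3*tot + (1/4)*u = -1)))) ∧ ((¬(3*tot = 4 ∨ u ≤ 6)) → (((¬(d ≠ -3)) ∨ (¬(s ≠ 1))) → (s + tot > 6 ∨ (s ≠ 1 ↔ 3*tot + (1/4)*u = -1))))))


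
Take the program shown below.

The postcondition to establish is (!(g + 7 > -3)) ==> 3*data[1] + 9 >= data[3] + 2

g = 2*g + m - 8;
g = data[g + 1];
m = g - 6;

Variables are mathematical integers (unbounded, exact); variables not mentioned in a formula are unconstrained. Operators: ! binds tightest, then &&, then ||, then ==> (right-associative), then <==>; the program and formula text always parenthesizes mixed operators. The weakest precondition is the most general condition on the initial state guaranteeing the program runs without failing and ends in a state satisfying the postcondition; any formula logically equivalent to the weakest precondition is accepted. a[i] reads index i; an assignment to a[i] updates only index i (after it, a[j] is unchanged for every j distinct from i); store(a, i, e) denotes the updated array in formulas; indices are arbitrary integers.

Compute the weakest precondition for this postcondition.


Working backward. After the program, the postcondition (!(g + 7 > -3)) ==> 3*data[1] + 9 >= data[3] + 2 must hold; in canonical form it is (!(g > -10)) ==> 3*data[1] >= data[3] - 7.
Before m := g - 6: (!(g > -10)) ==> 3*data[1] >= data[3] - 7
Before g := data[g + 1]: (!(data[g + 1] > -10)) ==> 3*data[1] >= data[3] - 7
Before g := 2*g + m - 8: (!(data[2*g + m - 7] > -10)) ==> 3*data[1] >= data[3] - 7
Answer: WP = (!(data[2*g + m - 7] > -10)) ==> 3*data[1] >= data[3] - 7


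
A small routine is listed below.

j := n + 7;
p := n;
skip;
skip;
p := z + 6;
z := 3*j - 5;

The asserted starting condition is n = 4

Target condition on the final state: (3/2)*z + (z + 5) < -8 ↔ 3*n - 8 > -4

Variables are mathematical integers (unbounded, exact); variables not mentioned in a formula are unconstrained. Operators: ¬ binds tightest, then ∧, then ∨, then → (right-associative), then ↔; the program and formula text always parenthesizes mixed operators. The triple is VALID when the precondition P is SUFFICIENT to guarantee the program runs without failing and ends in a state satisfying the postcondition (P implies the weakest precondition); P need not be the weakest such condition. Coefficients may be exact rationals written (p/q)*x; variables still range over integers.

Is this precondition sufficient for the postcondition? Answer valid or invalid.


Working backward. After the program, the postcondition (3/2)*z + (z + 5) < -8 ↔ 3*n - 8 > -4 must hold; in canonical form it is (5/2)*z < -13 ↔ 3*n > 4.
Before z := 3*j - 5: (15/2)*j < -1/2 ↔ 3*n > 4
Before p := z + 6: (15/2)*j < -1/2 ↔ 3*n > 4
Before skip: (15/2)*j < -1/2 ↔ 3*n > 4
Before skip: (15/2)*j < -1/2 ↔ 3*n > 4
Before p := n: (15/2)*j < -1/2 ↔ 3*n > 4
Before j := n + 7: (15/2)*n < -53 ↔ 3*n > 4
The weakest precondition is (15/2)*n < -53 ↔ 3*n > 4.
Check whether n = 4 implies it.
Countermodel: at the initial state n = 4, the precondition holds but the weakest precondition fails.
Answer: invalid


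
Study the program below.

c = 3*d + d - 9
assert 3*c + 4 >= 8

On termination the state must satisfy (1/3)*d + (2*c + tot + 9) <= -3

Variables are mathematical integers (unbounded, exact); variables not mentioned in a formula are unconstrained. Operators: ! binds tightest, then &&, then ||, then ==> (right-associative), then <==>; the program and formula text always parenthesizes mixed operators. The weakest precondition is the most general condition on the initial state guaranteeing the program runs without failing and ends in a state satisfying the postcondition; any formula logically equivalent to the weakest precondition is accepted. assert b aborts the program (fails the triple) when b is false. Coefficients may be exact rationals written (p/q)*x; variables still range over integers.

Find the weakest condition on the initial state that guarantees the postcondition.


Working backward. After the program, the postcondition (1/3)*d + (2*c + tot + 9) <= -3 must hold; in canonical form it is 2*c + (1/3)*d + tot <= -12.
Before assert 3*c + 4 >= 8: 3*c >= 4 && 2*c + (1/3)*d + tot <= -12
Before c := 3*d + d - 9: 12*d >= 31 && (25/3)*d + tot <= 6
Answer: WP = 12*d >= 31 && (25/3)*d + tot <= 6


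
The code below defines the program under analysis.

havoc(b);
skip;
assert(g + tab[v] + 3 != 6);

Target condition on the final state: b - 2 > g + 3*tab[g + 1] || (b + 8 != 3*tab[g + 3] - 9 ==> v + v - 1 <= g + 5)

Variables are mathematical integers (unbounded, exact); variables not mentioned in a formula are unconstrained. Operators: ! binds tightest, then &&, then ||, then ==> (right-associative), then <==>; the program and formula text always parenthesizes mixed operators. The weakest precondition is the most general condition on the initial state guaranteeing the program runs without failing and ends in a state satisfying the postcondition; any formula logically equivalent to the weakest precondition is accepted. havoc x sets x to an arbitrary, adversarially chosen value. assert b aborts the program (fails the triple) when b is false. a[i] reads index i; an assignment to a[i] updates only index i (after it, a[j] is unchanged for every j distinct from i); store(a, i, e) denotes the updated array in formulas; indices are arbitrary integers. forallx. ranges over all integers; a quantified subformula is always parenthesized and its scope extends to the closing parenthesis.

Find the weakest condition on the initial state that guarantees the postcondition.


Working backward. After the program, the postcondition b - 2 > g + 3*tab[g + 1] || (b + 8 != 3*tab[g + 3] - 9 ==> v + v - 1 <= g + 5) must hold; in canonical form it is b > 3*tab[g + 1] + g + 2 || (b != 3*tab[g + 3] - 17 ==> 2*v <= g + 6).
Before assert g + tab[v] + 3 != 6: tab[v] + g != 3 && (b > 3*tab[g + 1] + g + 2 || (b != 3*tab[g + 3] - 17 ==> 2*v <= g + 6))
Before skip: tab[v] + g != 3 && (b > 3*tab[g + 1] + g + 2 || (b != 3*tab[g + 3] - 17 ==> 2*v <= g + 6))
Before havoc b: forall b_1. (tab[v] + g != 3 && (b_1 > 3*tab[g + 1] + g + 2 || (b_1 != 3*tab[g + 3] - 17 ==> 2*v <= g + 6)))
Answer: WP = forall b_1. (tab[v] + g != 3 && (b_1 > 3*tab[g + 1] + g + 2 || (b_1 != 3*tab[g + 3] - 17 ==> 2*v <= g + 6)))


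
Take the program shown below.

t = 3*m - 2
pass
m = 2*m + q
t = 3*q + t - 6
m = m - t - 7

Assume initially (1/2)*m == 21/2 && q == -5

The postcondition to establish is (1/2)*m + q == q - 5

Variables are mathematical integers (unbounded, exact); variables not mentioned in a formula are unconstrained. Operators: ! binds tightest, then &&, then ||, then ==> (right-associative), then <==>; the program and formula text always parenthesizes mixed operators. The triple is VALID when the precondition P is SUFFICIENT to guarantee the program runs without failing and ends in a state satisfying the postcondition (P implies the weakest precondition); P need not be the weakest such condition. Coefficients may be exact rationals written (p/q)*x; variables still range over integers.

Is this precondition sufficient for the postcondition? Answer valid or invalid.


Working backward. After the program, the postcondition (1/2)*m + q == q - 5 must hold; in canonical form it is (1/2)*m == -5.
Before m := m - t - 7: (1/2)*m == (1/2)*t - 3/2
Before t := 3*q + t - 6: (1/2)*m == (3/2)*q + (1/2)*t - 9/2
Before m := 2*m + q: m == q + (1/2)*t - 9/2
Before skip: m == q + (1/2)*t - 9/2
Before t := 3*m - 2: (1/2)*m + q == 11/2
The weakest precondition is (1/2)*m + q == 11/2.
Check whether (1/2)*m == 21/2 && q == -5 implies it.
Every state satisfying the precondition satisfies the weakest precondition: the implication holds.
Answer: valid


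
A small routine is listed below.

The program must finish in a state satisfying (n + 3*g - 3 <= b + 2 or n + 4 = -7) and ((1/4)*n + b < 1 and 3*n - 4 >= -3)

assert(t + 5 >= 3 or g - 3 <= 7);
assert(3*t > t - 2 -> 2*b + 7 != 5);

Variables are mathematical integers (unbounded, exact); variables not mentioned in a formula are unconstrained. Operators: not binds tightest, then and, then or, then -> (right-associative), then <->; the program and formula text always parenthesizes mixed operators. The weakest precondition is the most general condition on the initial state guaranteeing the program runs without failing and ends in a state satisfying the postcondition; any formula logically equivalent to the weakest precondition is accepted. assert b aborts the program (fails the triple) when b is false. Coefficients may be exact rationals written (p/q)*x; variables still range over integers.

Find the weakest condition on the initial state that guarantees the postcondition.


Working backward. After the program, the postcondition (n + 3*g - 3 <= b + 2 or n + 4 = -7) and ((1/4)*n + b < 1 and 3*n - 4 >= -3) must hold; in canonical form it is (3*g + n <= b + 5 or n = -11) and b + (1/4)*n < 1 and 3*n >= 1.
Before assert 3*t > t - 2 -> 2*b + 7 != 5: (2*t > -2 -> 2*b != -2) and (3*g + n <= b + 5 or n = -11) and b + (1/4)*n < 1 and 3*n >= 1
Before assert t + 5 >= 3 or g - 3 <= 7: (t >= -2 or g <= 10) and (2*t > -2 -> 2*b != -2) and (3*g + n <= b + 5 or n = -11) and b + (1/4)*n < 1 and 3*n >= 1
Answer: WP = (t >= -2 or g <= 10) and (2*t > -2 -> 2*b != -2) and (3*g + n <= b + 5 or n = -11) and b + (1/4)*n < 1 and 3*n >= 1


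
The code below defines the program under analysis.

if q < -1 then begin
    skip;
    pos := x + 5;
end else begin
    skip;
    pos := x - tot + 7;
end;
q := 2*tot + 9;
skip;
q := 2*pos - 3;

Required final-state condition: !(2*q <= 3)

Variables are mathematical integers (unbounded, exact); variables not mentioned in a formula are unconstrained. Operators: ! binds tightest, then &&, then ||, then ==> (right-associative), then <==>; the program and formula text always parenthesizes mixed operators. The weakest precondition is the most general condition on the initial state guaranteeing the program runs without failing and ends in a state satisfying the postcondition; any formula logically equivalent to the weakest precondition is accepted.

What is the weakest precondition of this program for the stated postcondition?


Working backward. After the program, !(2*q <= 3) must hold.
Before q := 2*pos - 3: !(4*pos <= 9)
Before skip: !(4*pos <= 9)
Before q := 2*tot + 9: !(4*pos <= 9)
Then branch requires !(4*x <= -11); else branch requires !(4*x <= 4*tot - 19).
Before the if: (q < -1 ==> (!(4*x <= -11))) && ((!(q < -1)) ==> (!(4*x <= 4*tot - 19)))
Answer: WP = (q < -1 ==> (!(4*x <= -11))) && ((!(q < -1)) ==> (!(4*x <= 4*tot - 19)))


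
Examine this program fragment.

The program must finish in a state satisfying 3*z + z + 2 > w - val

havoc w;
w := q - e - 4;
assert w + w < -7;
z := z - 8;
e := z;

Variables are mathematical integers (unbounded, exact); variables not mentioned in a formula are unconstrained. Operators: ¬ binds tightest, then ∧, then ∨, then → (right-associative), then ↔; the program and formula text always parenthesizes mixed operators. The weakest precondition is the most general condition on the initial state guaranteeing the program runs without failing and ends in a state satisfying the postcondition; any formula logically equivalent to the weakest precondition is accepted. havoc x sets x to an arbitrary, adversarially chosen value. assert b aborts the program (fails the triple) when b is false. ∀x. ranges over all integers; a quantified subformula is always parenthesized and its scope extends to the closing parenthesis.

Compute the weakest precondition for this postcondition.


Working backward. After the program, the postcondition 3*z + z + 2 > w - val must hold; in canonical form it is val + 4*z > w - 2.
Before e := z: val + 4*z > w - 2
Before z := z - 8: val + 4*z > w + 30
Before assert w + w < -7: 2*w < -7 ∧ val + 4*z > w + 30
Before w := q - e - 4: 2*q < 2*e + 1 ∧ e + val + 4*z > q + 26
Before havoc w: 2*q < 2*e + 1 ∧ e + val + 4*z > q + 26
Answer: WP = 2*q < 2*e + 1 ∧ e + val + 4*z > q + 26


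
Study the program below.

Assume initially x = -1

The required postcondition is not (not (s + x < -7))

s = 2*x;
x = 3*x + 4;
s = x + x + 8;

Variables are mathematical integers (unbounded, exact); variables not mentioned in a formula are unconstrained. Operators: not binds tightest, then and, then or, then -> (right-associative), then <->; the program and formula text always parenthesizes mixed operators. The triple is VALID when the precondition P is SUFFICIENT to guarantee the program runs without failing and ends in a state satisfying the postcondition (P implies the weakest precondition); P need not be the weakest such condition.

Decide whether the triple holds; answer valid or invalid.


Working backward. After the program, the postcondition not (not (s + x < -7)) must hold; in canonical form it is s + x < -7.
Before s := x + x + 8: 3*x < -15
Before x := 3*x + 4: 9*x < -27
Before s := 2*x: 9*x < -27
The weakest precondition is 9*x < -27.
Check whether x = -1 implies it.
Countermodel: at the initial state x = -1, the precondition holds but the weakest precondition fails.
Answer: invalid


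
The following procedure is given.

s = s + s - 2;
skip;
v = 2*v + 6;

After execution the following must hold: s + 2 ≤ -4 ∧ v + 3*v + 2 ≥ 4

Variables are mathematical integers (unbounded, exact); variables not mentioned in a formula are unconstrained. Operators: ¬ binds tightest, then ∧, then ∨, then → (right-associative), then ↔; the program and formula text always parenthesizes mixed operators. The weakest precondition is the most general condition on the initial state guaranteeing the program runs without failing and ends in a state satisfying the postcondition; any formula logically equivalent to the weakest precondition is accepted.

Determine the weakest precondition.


Working backward. After the program, the postcondition s + 2 ≤ -4 ∧ v + 3*v + 2 ≥ 4 must hold; in canonical form it is s ≤ -6 ∧ 4*v ≥ 2.
Before v := 2*v + 6: s ≤ -6 ∧ 8*v ≥ -22
Before skip: s ≤ -6 ∧ 8*v ≥ -22
Before s := s + s - 2: 2*s ≤ -4 ∧ 8*v ≥ -22
Answer: WP = 2*s ≤ -4 ∧ 8*v ≥ -22


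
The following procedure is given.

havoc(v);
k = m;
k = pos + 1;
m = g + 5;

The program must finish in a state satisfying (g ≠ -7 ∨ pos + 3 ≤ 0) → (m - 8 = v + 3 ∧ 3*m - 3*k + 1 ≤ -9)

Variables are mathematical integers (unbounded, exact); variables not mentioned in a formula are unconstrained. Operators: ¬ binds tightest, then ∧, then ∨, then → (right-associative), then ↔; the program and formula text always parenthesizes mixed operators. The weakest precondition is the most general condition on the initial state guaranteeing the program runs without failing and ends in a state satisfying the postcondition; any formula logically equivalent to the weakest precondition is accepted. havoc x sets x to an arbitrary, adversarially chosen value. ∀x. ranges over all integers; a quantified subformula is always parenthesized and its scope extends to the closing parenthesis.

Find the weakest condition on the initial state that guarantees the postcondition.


Working backward. After the program, the postcondition (g ≠ -7 ∨ pos + 3 ≤ 0) → (m - 8 = v + 3 ∧ 3*m - 3*k + 1 ≤ -9) must hold; in canonical form it is (g ≠ -7 ∨ pos ≤ -3) → (m = v + 11 ∧ 3*m ≤ 3*k - 10).
Before m := g + 5: (g ≠ -7 ∨ pos ≤ -3) → (g = v + 6 ∧ 3*g ≤ 3*k - 25)
Before k := pos + 1: (g ≠ -7 ∨ pos ≤ -3) → (g = v + 6 ∧ 3*g ≤ 3*pos - 22)
Before k := m: (g ≠ -7 ∨ pos ≤ -3) → (g = v + 6 ∧ 3*g ≤ 3*pos - 22)
Before havoc v: ∀v_1. ((g ≠ -7 ∨ pos ≤ -3) → (g = v_1 + 6 ∧ 3*g ≤ 3*pos - 22))
Answer: WP = ∀v_1. ((g ≠ -7 ∨ pos ≤ -3) → (g = v_1 + 6 ∧ 3*g ≤ 3*pos - 22))


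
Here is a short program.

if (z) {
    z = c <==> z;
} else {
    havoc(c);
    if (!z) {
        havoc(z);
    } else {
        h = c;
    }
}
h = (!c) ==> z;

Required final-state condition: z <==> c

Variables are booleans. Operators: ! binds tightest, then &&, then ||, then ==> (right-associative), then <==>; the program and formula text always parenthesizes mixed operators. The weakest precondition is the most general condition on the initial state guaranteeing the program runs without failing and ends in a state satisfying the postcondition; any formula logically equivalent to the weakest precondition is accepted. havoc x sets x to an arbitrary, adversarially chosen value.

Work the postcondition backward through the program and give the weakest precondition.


Working backward. After the program, z <==> c must hold.
Before h := (!c) ==> z: z <==> c
Then branch requires (c <==> z) <==> c; else branch requires z && (z ==> (!z)).
Before the if: (z ==> ((c <==> z) <==> c)) && ((!z) ==> (z && (z ==> (!z))))
Answer: WP = (z ==> ((c <==> z) <==> c)) && ((!z) ==> (z && (z ==> (!z))))


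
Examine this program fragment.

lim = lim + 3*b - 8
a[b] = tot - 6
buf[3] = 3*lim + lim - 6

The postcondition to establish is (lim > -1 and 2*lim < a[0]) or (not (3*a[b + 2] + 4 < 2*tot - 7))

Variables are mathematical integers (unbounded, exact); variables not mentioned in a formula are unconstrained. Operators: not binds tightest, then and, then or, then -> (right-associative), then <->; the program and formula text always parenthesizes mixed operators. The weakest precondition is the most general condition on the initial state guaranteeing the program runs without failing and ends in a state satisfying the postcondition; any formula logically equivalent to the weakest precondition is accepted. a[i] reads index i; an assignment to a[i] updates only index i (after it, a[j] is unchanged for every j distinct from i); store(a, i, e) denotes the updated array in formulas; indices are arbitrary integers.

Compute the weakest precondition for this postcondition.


Working backward. After the program, the postcondition (lim > -1 and 2*lim < a[0]) or (not (3*a[b + 2] + 4 < 2*tot - 7)) must hold; in canonical form it is (lim > -1 and 2*lim < a[0]) or (not (3*a[b + 2] < 2*tot - 11)).
Before buf[3] := 3*lim + lim - 6: (lim > -1 and 2*lim < a[0]) or (not (3*a[b + 2] < 2*tot - 11))
Before a[b] := tot - 6: (lim > -1 and 2*lim < store(a, b, tot - 6)[0]) or (not (3*store(a, b, tot - 6)[b + 2] < 2*tot - 11))
Before lim := lim + 3*b - 8: (3*b + lim > 7 and 6*b + 2*lim < store(a, b, tot - 6)[0] + 16) or (not (3*store(a, b, tot - 6)[b + 2] < 2*tot - 11))
Answer: WP = (3*b + lim > 7 and 6*b + 2*lim < store(a, b, tot - 6)[0] + 16) or (not (3*store(a, b, tot - 6)[b + 2] < 2*tot - 11))


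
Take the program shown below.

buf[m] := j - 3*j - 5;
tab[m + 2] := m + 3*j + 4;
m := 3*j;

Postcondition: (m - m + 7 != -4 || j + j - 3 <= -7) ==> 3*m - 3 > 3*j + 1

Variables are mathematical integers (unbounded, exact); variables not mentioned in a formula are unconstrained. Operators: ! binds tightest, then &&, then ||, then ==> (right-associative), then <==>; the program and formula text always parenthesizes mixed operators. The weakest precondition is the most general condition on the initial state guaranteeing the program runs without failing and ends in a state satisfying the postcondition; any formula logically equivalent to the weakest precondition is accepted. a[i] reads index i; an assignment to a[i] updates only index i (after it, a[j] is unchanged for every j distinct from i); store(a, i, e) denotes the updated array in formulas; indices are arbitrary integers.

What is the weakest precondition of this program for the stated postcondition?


Working backward. After the program, the postcondition (m - m + 7 != -4 || j + j - 3 <= -7) ==> 3*m - 3 > 3*j + 1 must hold; in canonical form it is 3*m > 3*j + 4.
Before m := 3*j: 6*j > 4
Before tab[m + 2] := m + 3*j + 4: 6*j > 4
Before buf[m] := j - 3*j - 5: 6*j > 4
Answer: WP = 6*j > 4


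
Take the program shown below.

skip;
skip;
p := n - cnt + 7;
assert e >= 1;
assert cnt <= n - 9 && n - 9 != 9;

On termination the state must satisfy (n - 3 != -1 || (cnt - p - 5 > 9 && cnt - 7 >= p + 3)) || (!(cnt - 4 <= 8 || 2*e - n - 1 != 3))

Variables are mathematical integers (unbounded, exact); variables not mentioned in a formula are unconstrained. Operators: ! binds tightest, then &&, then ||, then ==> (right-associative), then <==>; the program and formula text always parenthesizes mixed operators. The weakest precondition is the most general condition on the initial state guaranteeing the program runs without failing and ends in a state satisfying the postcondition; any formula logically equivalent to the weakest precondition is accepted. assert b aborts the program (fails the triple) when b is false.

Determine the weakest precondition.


Working backward. After the program, the postcondition (n - 3 != -1 || (cnt - p - 5 > 9 && cnt - 7 >= p + 3)) || (!(cnt - 4 <= 8 || 2*e - n - 1 != 3)) must hold; in canonical form it is n != 2 || (cnt > p + 14 && cnt >= p + 10) || (!(cnt <= 12 || 2*e != n + 4)).
Before assert cnt <= n - 9 && n - 9 != 9: cnt <= n - 9 && n != 18 && (n != 2 || (cnt > p + 14 && cnt >= p + 10) || (!(cnt <= 12 || 2*e != n + 4)))
Before assert e >= 1: e >= 1 && cnt <= n - 9 && n != 18 && (n != 2 || (cnt > p + 14 && cnt >= p + 10) || (!(cnt <= 12 || 2*e != n + 4)))
Before p := n - cnt + 7: e >= 1 && cnt <= n - 9 && n != 18 && (n != 2 || (2*cnt > n + 21 && 2*cnt >= n + 17) || (!(cnt <= 12 || 2*e != n + 4)))
Before skip: e >= 1 && cnt <= n - 9 && n != 18 && (n != 2 || (2*cnt > n + 21 && 2*cnt >= n + 17) || (!(cnt <= 12 || 2*e != n + 4)))
Before skip: e >= 1 && cnt <= n - 9 && n != 18 && (n != 2 || (2*cnt > n + 21 && 2*cnt >= n + 17) || (!(cnt <= 12 || 2*e != n + 4)))
Answer: WP = e >= 1 && cnt <= n - 9 && n != 18 && (n != 2 || (2*cnt > n + 21 && 2*cnt >= n + 17) || (!(cnt <= 12 || 2*e != n + 4)))


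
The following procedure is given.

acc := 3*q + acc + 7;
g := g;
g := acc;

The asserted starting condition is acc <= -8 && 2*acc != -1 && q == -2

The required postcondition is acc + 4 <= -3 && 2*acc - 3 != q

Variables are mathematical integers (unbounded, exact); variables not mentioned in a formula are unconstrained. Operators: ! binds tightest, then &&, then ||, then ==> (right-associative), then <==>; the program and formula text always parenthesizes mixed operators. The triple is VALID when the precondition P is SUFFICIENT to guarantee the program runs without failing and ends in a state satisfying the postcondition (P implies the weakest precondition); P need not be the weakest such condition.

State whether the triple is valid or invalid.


Working backward. After the program, the postcondition acc + 4 <= -3 && 2*acc - 3 != q must hold; in canonical form it is acc <= -7 && 2*acc != q + 3.
Before g := acc: acc <= -7 && 2*acc != q + 3
Before g := g: acc <= -7 && 2*acc != q + 3
Before acc := 3*q + acc + 7: acc + 3*q <= -14 && 2*acc + 5*q != -11
The weakest precondition is acc + 3*q <= -14 && 2*acc + 5*q != -11.
Check whether acc <= -8 && 2*acc != -1 && q == -2 implies it.
Every state satisfying the precondition satisfies the weakest precondition: the implication holds.
Answer: valid


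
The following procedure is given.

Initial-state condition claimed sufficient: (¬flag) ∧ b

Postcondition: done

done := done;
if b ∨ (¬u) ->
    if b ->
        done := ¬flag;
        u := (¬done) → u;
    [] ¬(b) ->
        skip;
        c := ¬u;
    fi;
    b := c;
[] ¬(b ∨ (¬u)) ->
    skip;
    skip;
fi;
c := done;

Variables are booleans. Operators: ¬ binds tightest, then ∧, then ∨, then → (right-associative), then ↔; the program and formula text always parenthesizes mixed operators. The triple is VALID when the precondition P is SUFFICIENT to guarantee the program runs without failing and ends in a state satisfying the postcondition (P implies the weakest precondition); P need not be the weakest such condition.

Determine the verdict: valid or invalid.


Working backward. After the program, done must hold.
Before c := done: done
Then branch requires (b → (¬flag)) ∧ ((¬b) → done); else branch requires done.
Before the if: ((b ∨ (¬u)) → ((b → (¬flag)) ∧ ((¬b) → done))) ∧ ((¬(b ∨ (¬u))) → done)
Before done := done: ((b ∨ (¬u)) → ((b → (¬flag)) ∧ ((¬b) → done))) ∧ ((¬(b ∨ (¬u))) → done)
The weakest precondition is ((b ∨ (¬u)) → ((b → (¬flag)) ∧ ((¬b) → done))) ∧ ((¬(b ∨ (¬u))) → done).
Check whether (¬flag) ∧ b implies it.
Every state satisfying the precondition satisfies the weakest precondition: the implication holds.
Answer: valid


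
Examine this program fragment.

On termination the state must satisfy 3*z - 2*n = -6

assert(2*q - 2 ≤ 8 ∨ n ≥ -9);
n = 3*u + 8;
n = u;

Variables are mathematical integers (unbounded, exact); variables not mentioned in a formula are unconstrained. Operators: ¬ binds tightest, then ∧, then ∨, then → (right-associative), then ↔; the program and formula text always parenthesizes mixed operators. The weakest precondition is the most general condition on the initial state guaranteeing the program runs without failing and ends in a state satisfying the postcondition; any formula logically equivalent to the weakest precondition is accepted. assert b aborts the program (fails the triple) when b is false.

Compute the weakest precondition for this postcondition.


Working backward. After the program, the postcondition 3*z - 2*n = -6 must hold; in canonical form it is 3*z = 2*n - 6.
Before n := u: 3*z = 2*u - 6
Before n := 3*u + 8: 3*z = 2*u - 6
Before assert 2*q - 2 ≤ 8 ∨ n ≥ -9: (2*q ≤ 10 ∨ n ≥ -9) ∧ 3*z = 2*u - 6
Answer: WP = (2*q ≤ 10 ∨ n ≥ -9) ∧ 3*z = 2*u - 6


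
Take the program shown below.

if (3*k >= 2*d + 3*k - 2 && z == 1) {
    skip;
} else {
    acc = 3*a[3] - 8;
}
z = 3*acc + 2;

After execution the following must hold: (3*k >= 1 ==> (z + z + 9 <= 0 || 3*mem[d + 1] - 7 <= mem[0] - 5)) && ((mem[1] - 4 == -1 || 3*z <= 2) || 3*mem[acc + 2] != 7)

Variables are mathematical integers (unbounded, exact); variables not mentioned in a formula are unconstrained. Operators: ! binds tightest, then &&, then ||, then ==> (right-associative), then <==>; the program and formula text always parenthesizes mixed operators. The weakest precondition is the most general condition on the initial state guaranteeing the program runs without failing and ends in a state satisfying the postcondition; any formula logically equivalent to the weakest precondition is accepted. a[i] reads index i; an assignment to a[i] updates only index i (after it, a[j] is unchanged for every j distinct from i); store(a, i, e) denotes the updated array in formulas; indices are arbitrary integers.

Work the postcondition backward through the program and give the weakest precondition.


Working backward. After the program, the postcondition (3*k >= 1 ==> (z + z + 9 <= 0 || 3*mem[d + 1] - 7 <= mem[0] - 5)) && ((mem[1] - 4 == -1 || 3*z <= 2) || 3*mem[acc + 2] != 7) must hold; in canonical form it is (3*k >= 1 ==> (2*z <= -9 || 3*mem[d + 1] <= mem[0] + 2)) && (mem[1] == 3 || 3*z <= 2 || 3*mem[acc + 2] != 7).
Before z := 3*acc + 2: (3*k >= 1 ==> (6*acc <= -13 || 3*mem[d + 1] <= mem[0] + 2)) && (mem[1] == 3 || 9*acc <= -4 || 3*mem[acc + 2] != 7)
Then branch requires (3*k >= 1 ==> (6*acc <= -13 || 3*mem[d + 1] <= mem[0] + 2)) && (mem[1] == 3 || 9*acc <= -4 || 3*mem[acc + 2] != 7); else branch requires (3*k >= 1 ==> (18*a[3] <= 35 || 3*mem[d + 1] <= mem[0] + 2)) && (mem[1] == 3 || 27*a[3] <= 68 || 3*mem[3*a[3] - 6] != 7).
Before the if: ((2*d <= 2 && z == 1) ==> ((3*k >= 1 ==> (6*acc <= -13 || 3*mem[d + 1] <= mem[0] + 2)) && (mem[1] == 3 || 9*acc <= -4 || 3*mem[acc + 2] != 7))) && ((!(2*d <= 2 && z == 1)) ==> ((3*k >= 1 ==> (18*a[3] <= 35 || 3*mem[d + 1] <= mem[0] + 2)) && (mem[1] == 3 || 27*a[3] <= 68 || 3*mem[3*a[3] - 6] != 7)))
Answer: WP = ((2*d <= 2 && z == 1) ==> ((3*k >= 1 ==> (6*acc <= -13 || 3*mem[d + 1] <= mem[0] + 2)) && (mem[1] == 3 || 9*acc <= -4 || 3*mem[acc + 2] != 7))) && ((!(2*d <= 2 && z == 1)) ==> ((3*k >= 1 ==> (18*a[3] <= 35 || 3*mem[d + 1] <= mem[0] + 2)) && (mem[1] == 3 || 27*a[3] <= 68 || 3*mem[3*a[3] - 6] != 7)))


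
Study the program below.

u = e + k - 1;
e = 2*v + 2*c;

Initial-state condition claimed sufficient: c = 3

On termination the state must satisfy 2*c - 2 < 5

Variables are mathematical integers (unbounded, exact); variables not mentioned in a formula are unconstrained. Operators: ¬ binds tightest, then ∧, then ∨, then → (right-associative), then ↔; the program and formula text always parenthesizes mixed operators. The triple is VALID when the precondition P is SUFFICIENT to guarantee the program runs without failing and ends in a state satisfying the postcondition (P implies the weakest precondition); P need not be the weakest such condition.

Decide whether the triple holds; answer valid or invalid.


Working backward. After the program, the postcondition 2*c - 2 < 5 must hold; in canonical form it is 2*c < 7.
Before e := 2*v + 2*c: 2*c < 7
Before u := e + k - 1: 2*c < 7
The weakest precondition is 2*c < 7.
Check whether c = 3 implies it.
Every state satisfying the precondition satisfies the weakest precondition: the implication holds.
Answer: valid


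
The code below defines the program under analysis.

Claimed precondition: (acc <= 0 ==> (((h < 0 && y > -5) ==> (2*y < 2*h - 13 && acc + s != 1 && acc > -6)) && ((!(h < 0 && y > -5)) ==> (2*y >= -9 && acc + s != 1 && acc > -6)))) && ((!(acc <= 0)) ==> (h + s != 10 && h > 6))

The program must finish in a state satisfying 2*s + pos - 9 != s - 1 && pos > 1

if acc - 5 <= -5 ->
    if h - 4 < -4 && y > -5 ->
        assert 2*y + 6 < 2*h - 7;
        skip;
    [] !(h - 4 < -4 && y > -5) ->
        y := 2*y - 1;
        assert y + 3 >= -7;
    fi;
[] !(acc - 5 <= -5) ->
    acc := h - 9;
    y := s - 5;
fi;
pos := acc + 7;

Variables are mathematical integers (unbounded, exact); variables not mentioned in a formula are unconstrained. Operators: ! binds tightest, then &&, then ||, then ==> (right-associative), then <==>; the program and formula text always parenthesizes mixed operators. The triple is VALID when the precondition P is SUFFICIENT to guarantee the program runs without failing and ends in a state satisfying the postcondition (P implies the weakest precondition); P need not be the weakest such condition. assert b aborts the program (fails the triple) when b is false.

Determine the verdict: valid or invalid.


Working backward. After the program, the postcondition 2*s + pos - 9 != s - 1 && pos > 1 must hold; in canonical form it is pos + s != 8 && pos > 1.
Before pos := acc + 7: acc + s != 1 && acc > -6
Then branch requires ((h < 0 && y > -5) ==> (2*y < 2*h - 13 && acc + s != 1 && acc > -6)) && ((!(h < 0 && y > -5)) ==> (2*y >= -9 && acc + s != 1 && acc > -6)); else branch requires h + s != 10 && h > 3.
Before the if: (acc <= 0 ==> (((h < 0 && y > -5) ==> (2*y < 2*h - 13 && acc + s != 1 && acc > -6)) && ((!(h < 0 && y > -5)) ==> (2*y >= -9 && acc + s != 1 && acc > -6)))) && ((!(acc <= 0)) ==> (h + s != 10 && h > 3))
The weakest precondition is (acc <= 0 ==> (((h < 0 && y > -5) ==> (2*y < 2*h - 13 && acc + s != 1 && acc > -6)) && ((!(h < 0 && y > -5)) ==> (2*y >= -9 && acc + s != 1 && acc > -6)))) && ((!(acc <= 0)) ==> (h + s != 10 && h > 3)).
Check whether (acc <= 0 ==> (((h < 0 && y > -5) ==> (2*y < 2*h - 13 && acc + s != 1 && acc > -6)) && ((!(h < 0 && y > -5)) ==> (2*y >= -9 && acc + s != 1 && acc > -6)))) && ((!(acc <= 0)) ==> (h + s != 10 && h > 6)) implies it.
Every state satisfying the precondition satisfies the weakest precondition: the implication holds.
Answer: valid


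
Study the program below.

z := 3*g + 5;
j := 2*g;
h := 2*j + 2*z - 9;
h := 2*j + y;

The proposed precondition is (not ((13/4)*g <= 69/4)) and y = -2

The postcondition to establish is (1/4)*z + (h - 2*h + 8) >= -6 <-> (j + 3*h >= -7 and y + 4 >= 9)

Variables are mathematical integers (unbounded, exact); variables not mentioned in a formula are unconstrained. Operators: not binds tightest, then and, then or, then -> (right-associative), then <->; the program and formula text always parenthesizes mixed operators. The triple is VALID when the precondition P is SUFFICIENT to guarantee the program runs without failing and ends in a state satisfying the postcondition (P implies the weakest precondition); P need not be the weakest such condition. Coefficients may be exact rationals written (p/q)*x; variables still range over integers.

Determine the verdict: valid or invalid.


Working backward. After the program, the postcondition (1/4)*z + (h - 2*h + 8) >= -6 <-> (j + 3*h >= -7 and y + 4 >= 9) must hold; in canonical form it is (1/4)*z >= h - 14 <-> (3*h + j >= -7 and y >= 5).
Before h := 2*j + y: (1/4)*z >= 2*j + y - 14 <-> (7*j + 3*y >= -7 and y >= 5)
Before h := 2*j + 2*z - 9: (1/4)*z >= 2*j + y - 14 <-> (7*j + 3*y >= -7 and y >= 5)
Before j := 2*g: (1/4)*z >= 4*g + y - 14 <-> (14*g + 3*y >= -7 and y >= 5)
Before z := 3*g + 5: (13/4)*g + y <= 61/4 <-> (14*g + 3*y >= -7 and y >= 5)
The weakest precondition is (13/4)*g + y <= 61/4 <-> (14*g + 3*y >= -7 and y >= 5).
Check whether (not ((13/4)*g <= 69/4)) and y = -2 implies it.
Every state satisfying the precondition satisfies the weakest precondition: the implication holds.
Answer: valid
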